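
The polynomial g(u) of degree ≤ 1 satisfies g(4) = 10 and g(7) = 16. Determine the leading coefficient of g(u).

Write g(u) = au + b. Substituting each data point gives a linear system:
  4a + b = 10
  7a + b = 16
Solving the system yields a = 2, b = 2.
So g(u) = 2u + 2.
The leading coefficient is 2.

2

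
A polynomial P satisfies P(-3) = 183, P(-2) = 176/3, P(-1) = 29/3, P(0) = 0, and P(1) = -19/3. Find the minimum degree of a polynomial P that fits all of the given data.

3

Forward differences of the values at x = -3, -2, -1, 0, 1:
  P  : 183  176/3  29/3  0  -19/3
  Δ  : -373/3  -49  -29/3  -19/3
  Δ^2: 226/3  118/3  10/3
  Δ^3: -36  -36
  Δ^4: 0
The third differences are constant (-36) and nonzero, while all higher differences vanish, so the minimal degree is 3.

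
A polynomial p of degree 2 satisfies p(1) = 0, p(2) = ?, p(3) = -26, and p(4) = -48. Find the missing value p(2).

-10

On equispaced nodes a degree-2 polynomial has vanishing third forward difference, so
  - p(1) + 3·p(2) - 3·p(3) + p(4) = 0.
Substituting the known values and solving for p(2):
  3·p(2) = -30
  p(2) = -10.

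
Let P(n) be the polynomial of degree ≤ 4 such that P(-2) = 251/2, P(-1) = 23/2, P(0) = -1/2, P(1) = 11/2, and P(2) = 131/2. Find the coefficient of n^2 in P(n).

4

Write P(n) = an^4 + bn^3 + cn^2 + dn + e. Substituting each data point gives a linear system:
  16a - 8b + 4c - 2d + e = 251/2
  a - b + c - d + e = 23/2
  e = -1/2
  a + b + c + d + e = 11/2
  16a + 8b + 4c + 2d + e = 131/2
Solving the system yields a = 5, b = -4, c = 4, d = 1, e = -1/2.
So P(n) = 5n^4 - 4n^3 + 4n^2 + n - 1/2.
The coefficient of n^2 is 4.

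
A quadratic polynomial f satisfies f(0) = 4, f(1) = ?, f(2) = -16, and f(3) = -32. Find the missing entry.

On equispaced nodes a degree-2 polynomial has vanishing third forward difference, so
  - f(0) + 3·f(1) - 3·f(2) + f(3) = 0.
Substituting the known values and solving for f(1):
  3·f(1) = -12
  f(1) = -4.

-4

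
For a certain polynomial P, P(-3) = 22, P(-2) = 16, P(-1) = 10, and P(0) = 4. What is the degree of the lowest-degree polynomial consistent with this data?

Forward differences of the values at s = -3, -2, -1, 0:
  P  : 22  16  10  4
  Δ  : -6  -6  -6
  Δ^2: 0  0
  Δ^3: 0
The first differences are constant (-6) and nonzero, while all higher differences vanish, so the minimal degree is 1.

1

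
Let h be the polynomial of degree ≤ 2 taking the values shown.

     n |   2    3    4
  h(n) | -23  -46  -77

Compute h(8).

Write h(n) = an^2 + bn + c. Substituting each data point gives a linear system:
  4a + 2b + c = -23
  9a + 3b + c = -46
  16a + 4b + c = -77
Solving the system yields a = -4, b = -3, c = -1.
So h(n) = -4n^2 - 3n - 1.
Then h(8) = -281.

-281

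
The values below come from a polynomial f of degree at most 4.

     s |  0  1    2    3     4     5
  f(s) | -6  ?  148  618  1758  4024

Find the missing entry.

On equispaced nodes a degree-4 polynomial has vanishing fifth forward difference, so
  - f(0) + 5·f(1) - 10·f(2) + 10·f(3) - 5·f(4) + f(5) = 0.
Substituting the known values and solving for f(1):
  5·f(1) = 60
  f(1) = 12.

12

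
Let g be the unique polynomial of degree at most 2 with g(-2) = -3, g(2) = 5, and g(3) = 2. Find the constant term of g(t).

5

Write g(t) = at^2 + bt + c. Substituting each data point gives a linear system:
  4a - 2b + c = -3
  4a + 2b + c = 5
  9a + 3b + c = 2
Solving the system yields a = -1, b = 2, c = 5.
So g(t) = -t^2 + 2t + 5.
The constant term is 5.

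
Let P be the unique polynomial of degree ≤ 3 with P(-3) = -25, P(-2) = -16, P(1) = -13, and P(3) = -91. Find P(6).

-448

Write P(x) = ax^3 + bx^2 + cx + d. Substituting each data point gives a linear system:
  -27a + 9b - 3c + d = -25
  -8a + 4b - 2c + d = -16
  a + b + c + d = -13
  27a + 9b + 3c + d = -91
Solving the system yields a = -1, b = -6, c = -2, d = -4.
So P(x) = -x^3 - 6x^2 - 2x - 4.
Then P(6) = -448.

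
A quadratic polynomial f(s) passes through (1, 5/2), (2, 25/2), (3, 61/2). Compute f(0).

1/2

Forward differences of the values at s = 1, 2, 3:
  f  : 5/2  25/2  61/2
  Δ  : 10  18
  Δ^2: 8
The second differences are constant, confirming degree 2.
Interpolating (Newton forward form) and evaluating at s = 0 gives f(0) = 1/2.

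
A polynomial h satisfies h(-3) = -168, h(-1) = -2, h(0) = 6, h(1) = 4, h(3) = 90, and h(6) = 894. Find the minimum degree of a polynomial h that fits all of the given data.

Divided differences on the nodes -3, -1, 0, 1, 3, 6:
  order 0: -168  -2  6  4  90  894
  order 1: 83  8  -2  43  268
  order 2: -25  -5  15  45
  order 3: 5  5  5
  order 4: 0  0
  order 5: 0
The order-3 divided differences are all 5 (nonzero) and every higher order vanishes, so the data lies on a polynomial of degree exactly 3.

3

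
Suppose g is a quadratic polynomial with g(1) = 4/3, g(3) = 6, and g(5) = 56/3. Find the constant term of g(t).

2

Write g(t) = at^2 + bt + c. Substituting each data point gives a linear system:
  a + b + c = 4/3
  9a + 3b + c = 6
  25a + 5b + c = 56/3
Solving the system yields a = 1, b = -5/3, c = 2.
So g(t) = t^2 - (5/3)t + 2.
The constant term is 2.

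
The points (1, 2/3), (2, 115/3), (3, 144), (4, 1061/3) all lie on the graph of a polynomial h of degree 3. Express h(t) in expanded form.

Write h(t) = at^3 + bt^2 + ct + d. Substituting each data point gives a linear system:
  a + b + c + d = 2/3
  8a + 4b + 2c + d = 115/3
  27a + 9b + 3c + d = 144
  64a + 16b + 4c + d = 1061/3
Solving the system yields a = 6, b = -2, c = 5/3, d = -5.
So h(t) = 6t³ - 2t² + (5/3)t - 5.
Check: h(4) = 1061/3. ✓

h(t) = 6t^3 - 2t^2 + (5/3)t - 5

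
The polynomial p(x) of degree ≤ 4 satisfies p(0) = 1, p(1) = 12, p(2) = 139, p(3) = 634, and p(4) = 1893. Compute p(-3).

Using the Lagrange interpolation formula with nodes 0, 1, 2, 3, 4:
  L_0(x) = (x - 1)(x - 2)(x - 3)(x - 4) / 24
  L_1(x) = x(x - 2)(x - 3)(x - 4) / -6
  L_2(x) = x(x - 1)(x - 3)(x - 4) / 4
  L_3(x) = x(x - 1)(x - 2)(x - 4) / -6
  L_4(x) = x(x - 1)(x - 2)(x - 3) / 24
Then p(x) = 1·L_0(x) + 12·L_1(x) + 139·L_2(x) + 634·L_3(x) + 1893·L_4(x).
Expanding and collecting terms gives p(x) = 6x⁴ + 6x³ - 2x² + x + 1.
Evaluating at x = -3: p(-3) = 304.

304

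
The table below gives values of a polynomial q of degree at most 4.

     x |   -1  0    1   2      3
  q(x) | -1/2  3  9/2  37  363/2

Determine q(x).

Write q(x) = ax^4 + bx^3 + cx^2 + dx + e. Substituting each data point gives a linear system:
  a - b + c - d + e = -1/2
  e = 3
  a + b + c + d + e = 9/2
  16a + 8b + 4c + 2d + e = 37
  81a + 27b + 9c + 3d + e = 363/2
Solving the system yields a = 2, b = 3/2, c = -3, d = 1, e = 3.
So q(x) = 2x^4 + (3/2)x^3 - 3x^2 + x + 3.
Check: q(0) = 3. ✓

q(x) = 2x^4 + (3/2)x^3 - 3x^2 + x + 3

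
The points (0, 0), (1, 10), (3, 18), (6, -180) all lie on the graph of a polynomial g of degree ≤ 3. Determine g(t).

g(t) = -2t^3 + 6t^2 + 6t

Using the Lagrange interpolation formula with nodes 0, 1, 3, 6:
  L_0(t) = (t - 1)(t - 3)(t - 6) / -18
  L_1(t) = t(t - 3)(t - 6) / 10
  L_2(t) = t(t - 1)(t - 6) / -18
  L_3(t) = t(t - 1)(t - 3) / 90
Then g(t) = 0·L_0(t) + 10·L_1(t) + 18·L_2(t) - 180·L_3(t).
Expanding and collecting terms gives g(t) = -2t³ + 6t² + 6t.
Check: g(0) = 0. ✓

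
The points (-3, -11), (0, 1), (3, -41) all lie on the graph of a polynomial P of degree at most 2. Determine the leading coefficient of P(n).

-3

Write P(n) = an^2 + bn + c. Substituting each data point gives a linear system:
  9a - 3b + c = -11
  c = 1
  9a + 3b + c = -41
Solving the system yields a = -3, b = -5, c = 1.
So P(n) = -3n² - 5n + 1.
The leading coefficient is -3.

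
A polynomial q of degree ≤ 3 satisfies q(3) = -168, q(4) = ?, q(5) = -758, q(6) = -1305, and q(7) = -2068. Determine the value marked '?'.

On equispaced nodes a degree-3 polynomial has vanishing fourth forward difference, so
  q(3) - 4·q(4) + 6·q(5) - 4·q(6) + q(7) = 0.
Substituting the known values and solving for q(4):
  -4·q(4) = 1564
  q(4) = -391.

-391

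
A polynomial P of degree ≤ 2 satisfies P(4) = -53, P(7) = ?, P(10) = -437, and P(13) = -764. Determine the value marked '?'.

-200

On equispaced nodes a degree-2 polynomial has vanishing third forward difference, so
  - P(4) + 3·P(7) - 3·P(10) + P(13) = 0.
Substituting the known values and solving for P(7):
  3·P(7) = -600
  P(7) = -200.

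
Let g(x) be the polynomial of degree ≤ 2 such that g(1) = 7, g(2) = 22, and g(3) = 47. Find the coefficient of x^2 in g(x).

5

Write g(x) = ax^2 + bx + c. Substituting each data point gives a linear system:
  a + b + c = 7
  4a + 2b + c = 22
  9a + 3b + c = 47
Solving the system yields a = 5, b = 0, c = 2.
So g(x) = 5x² + 2.
The leading coefficient is 5.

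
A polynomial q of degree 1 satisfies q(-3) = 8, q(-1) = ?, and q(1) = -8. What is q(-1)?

0

The 2 known points determine the degree-1 polynomial uniquely.
Write q(x) = ax + b. Substituting each data point gives a linear system:
  -3a + b = 8
  a + b = -8
Solving the system yields a = -4, b = -4.
So q(x) = -4x - 4.
Then q(-1) = 0.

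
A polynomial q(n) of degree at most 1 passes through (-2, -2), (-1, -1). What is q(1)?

Using the Lagrange interpolation formula with nodes -2, -1:
  L_0(n) = (n + 1) / -1
  L_1(n) = (n + 2) / 1
Then q(n) = -2·L_0(n) - 1·L_1(n).
Expanding and collecting terms gives q(n) = n.
Evaluating at n = 1: q(1) = 1.

1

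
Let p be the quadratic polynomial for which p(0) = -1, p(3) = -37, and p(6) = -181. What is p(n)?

Using the Lagrange interpolation formula with nodes 0, 3, 6:
  L_0(n) = (n - 3)(n - 6) / 18
  L_1(n) = n(n - 6) / -9
  L_2(n) = n(n - 3) / 18
Then p(n) = -1·L_0(n) - 37·L_1(n) - 181·L_2(n).
Expanding and collecting terms gives p(n) = -6n² + 6n - 1.
Check: p(3) = -37. ✓

p(n) = -6n^2 + 6n - 1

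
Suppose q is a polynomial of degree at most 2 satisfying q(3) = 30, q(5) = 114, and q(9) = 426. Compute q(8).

Write q(s) = as^2 + bs + c. Substituting each data point gives a linear system:
  9a + 3b + c = 30
  25a + 5b + c = 114
  81a + 9b + c = 426
Solving the system yields a = 6, b = -6, c = -6.
So q(s) = 6s² - 6s - 6.
Then q(8) = 330.

330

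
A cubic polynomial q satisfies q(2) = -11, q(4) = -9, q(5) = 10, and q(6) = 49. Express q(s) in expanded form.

Write q(s) = as^3 + bs^2 + cs + d. Substituting each data point gives a linear system:
  8a + 4b + 2c + d = -11
  64a + 16b + 4c + d = -9
  125a + 25b + 5c + d = 10
  216a + 36b + 6c + d = 49
Solving the system yields a = 1, b = -5, c = 3, d = -5.
So q(s) = s³ - 5s² + 3s - 5.
Check: q(6) = 49. ✓

q(s) = s^3 - 5s^2 + 3s - 5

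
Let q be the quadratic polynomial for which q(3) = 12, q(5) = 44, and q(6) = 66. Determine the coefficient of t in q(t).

Write q(t) = at^2 + bt + c. Substituting each data point gives a linear system:
  9a + 3b + c = 12
  25a + 5b + c = 44
  36a + 6b + c = 66
Solving the system yields a = 2, b = 0, c = -6.
So q(t) = 2t^2 - 6.
The coefficient of t is 0.

0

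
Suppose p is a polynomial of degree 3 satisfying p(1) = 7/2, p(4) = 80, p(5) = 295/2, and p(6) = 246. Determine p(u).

Using the Lagrange interpolation formula with nodes 1, 4, 5, 6:
  L_0(u) = (u - 4)(u - 5)(u - 6) / -60
  L_1(u) = (u - 1)(u - 5)(u - 6) / 6
  L_2(u) = (u - 1)(u - 4)(u - 6) / -4
  L_3(u) = (u - 1)(u - 4)(u - 5) / 10
Then p(u) = 7/2·L_0(u) + 80·L_1(u) + 295/2·L_2(u) + 246·L_3(u).
Expanding and collecting terms gives p(u) = u³ + (1/2)u² + 2u.
Check: p(4) = 80. ✓

p(u) = u^3 + (1/2)u^2 + 2u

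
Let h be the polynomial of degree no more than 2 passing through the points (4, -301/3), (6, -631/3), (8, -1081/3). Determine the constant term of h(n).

-1/3

Write h(n) = an^2 + bn + c. Substituting each data point gives a linear system:
  16a + 4b + c = -301/3
  36a + 6b + c = -631/3
  64a + 8b + c = -1081/3
Solving the system yields a = -5, b = -5, c = -1/3.
So h(n) = -5n² - 5n - 1/3.
The constant term is -1/3.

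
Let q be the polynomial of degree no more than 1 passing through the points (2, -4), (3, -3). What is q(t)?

Using the Lagrange interpolation formula with nodes 2, 3:
  L_0(t) = (t - 3) / -1
  L_1(t) = (t - 2) / 1
Then q(t) = -4·L_0(t) - 3·L_1(t).
Expanding and collecting terms gives q(t) = t - 6.
Check: q(2) = -4. ✓

q(t) = t - 6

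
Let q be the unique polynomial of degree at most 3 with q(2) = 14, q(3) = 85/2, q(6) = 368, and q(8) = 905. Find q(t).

Write q(t) = at^3 + bt^2 + ct + d. Substituting each data point gives a linear system:
  8a + 4b + 2c + d = 14
  27a + 9b + 3c + d = 85/2
  216a + 36b + 6c + d = 368
  512a + 64b + 8c + d = 905
Solving the system yields a = 2, b = -2, c = 1/2, d = 5.
So q(t) = 2t^3 - 2t^2 + (1/2)t + 5.
Check: q(3) = 85/2. ✓

q(t) = 2t^3 - 2t^2 + (1/2)t + 5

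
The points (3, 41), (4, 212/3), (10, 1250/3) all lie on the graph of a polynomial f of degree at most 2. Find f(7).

623/3

Using the Lagrange interpolation formula with nodes 3, 4, 10:
  L_0(u) = (u - 4)(u - 10) / 7
  L_1(u) = (u - 3)(u - 10) / -6
  L_2(u) = (u - 3)(u - 4) / 42
Then f(u) = 41·L_0(u) + 212/3·L_1(u) + 1250/3·L_2(u).
Expanding and collecting terms gives f(u) = 4u^2 + (5/3)u.
Evaluating at u = 7: f(7) = 623/3.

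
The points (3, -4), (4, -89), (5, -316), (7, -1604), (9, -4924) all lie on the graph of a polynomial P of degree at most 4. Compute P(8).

-2929

Write P(s) = as^4 + bs^3 + cs^2 + ds + e. Substituting each data point gives a linear system:
  81a + 27b + 9c + 3d + e = -4
  256a + 64b + 16c + 4d + e = -89
  625a + 125b + 25c + 5d + e = -316
  2401a + 343b + 49c + 7d + e = -1604
  6561a + 729b + 81c + 9d + e = -4924
Solving the system yields a = -1, b = 2, c = 2, d = 2, e = -1.
So P(s) = -s^4 + 2s^3 + 2s^2 + 2s - 1.
Then P(8) = -2929.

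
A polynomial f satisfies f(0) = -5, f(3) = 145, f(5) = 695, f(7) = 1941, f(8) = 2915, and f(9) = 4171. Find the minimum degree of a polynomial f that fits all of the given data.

Divided differences on the nodes 0, 3, 5, 7, 8, 9:
  order 0: -5  145  695  1941  2915  4171
  order 1: 50  275  623  974  1256
  order 2: 45  87  117  141
  order 3: 6  6  6
  order 4: 0  0
  order 5: 0
The order-3 divided differences are all 6 (nonzero) and every higher order vanishes, so the data lies on a polynomial of degree exactly 3.

3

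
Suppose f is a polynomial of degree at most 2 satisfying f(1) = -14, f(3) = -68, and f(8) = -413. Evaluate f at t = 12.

Using the Lagrange interpolation formula with nodes 1, 3, 8:
  L_0(t) = (t - 3)(t - 8) / 14
  L_1(t) = (t - 1)(t - 8) / -10
  L_2(t) = (t - 1)(t - 3) / 35
Then f(t) = -14·L_0(t) - 68·L_1(t) - 413·L_2(t).
Expanding and collecting terms gives f(t) = -6t^2 - 3t - 5.
Evaluating at t = 12: f(12) = -905.

-905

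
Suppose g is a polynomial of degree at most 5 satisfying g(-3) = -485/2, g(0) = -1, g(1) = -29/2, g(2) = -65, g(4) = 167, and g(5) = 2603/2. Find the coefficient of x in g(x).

-2

Write g(x) = ax^5 + bx^4 + cx^3 + dx^2 + ex + k. Substituting each data point gives a linear system:
  -243a + 81b - 27c + 9d - 3e + k = -485/2
  k = -1
  a + b + c + d + e + k = -29/2
  32a + 16b + 8c + 4d + 2e + k = -65
  1024a + 256b + 64c + 16d + 4e + k = 167
  3125a + 625b + 125c + 25d + 5e + k = 2603/2
Solving the system yields a = 1, b = -3/2, c = -6, d = -5, e = -2, k = -1.
So g(x) = x^5 - (3/2)x^4 - 6x^3 - 5x^2 - 2x - 1.
The coefficient of x is -2.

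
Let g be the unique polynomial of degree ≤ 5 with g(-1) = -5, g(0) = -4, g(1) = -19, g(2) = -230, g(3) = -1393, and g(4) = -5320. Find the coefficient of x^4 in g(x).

-4

Write g(x) = ax^5 + bx^4 + cx^3 + dx^2 + ex + k. Substituting each data point gives a linear system:
  -a + b - c + d - e + k = -5
  k = -4
  a + b + c + d + e + k = -19
  32a + 16b + 8c + 4d + 2e + k = -230
  243a + 81b + 27c + 9d + 3e + k = -1393
  1024a + 256b + 64c + 16d + 4e + k = -5320
Solving the system yields a = -4, b = -4, c = -2, d = -4, e = -1, k = -4.
So g(x) = -4x⁵ - 4x⁴ - 2x³ - 4x² - x - 4.
The coefficient of x^4 is -4.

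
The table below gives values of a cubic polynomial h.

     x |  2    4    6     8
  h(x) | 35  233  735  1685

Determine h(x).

Write h(x) = ax^3 + bx^2 + cx + d. Substituting each data point gives a linear system:
  8a + 4b + 2c + d = 35
  64a + 16b + 4c + d = 233
  216a + 36b + 6c + d = 735
  512a + 64b + 8c + d = 1685
Solving the system yields a = 3, b = 2, c = 3, d = -3.
So h(x) = 3x³ + 2x² + 3x - 3.
Check: h(6) = 735. ✓

h(x) = 3x^3 + 2x^2 + 3x - 3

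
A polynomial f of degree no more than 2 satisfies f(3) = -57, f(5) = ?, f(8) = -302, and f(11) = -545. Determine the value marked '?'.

The 3 known points determine the degree-2 polynomial uniquely.
Write f(n) = an^2 + bn + c. Substituting each data point gives a linear system:
  9a + 3b + c = -57
  64a + 8b + c = -302
  121a + 11b + c = -545
Solving the system yields a = -4, b = -5, c = -6.
So f(n) = -4n^2 - 5n - 6.
Then f(5) = -131.

-131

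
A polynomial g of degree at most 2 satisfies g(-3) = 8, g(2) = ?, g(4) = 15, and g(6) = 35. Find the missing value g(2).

The 3 known points determine the degree-2 polynomial uniquely.
Write g(x) = ax^2 + bx + c. Substituting each data point gives a linear system:
  9a - 3b + c = 8
  16a + 4b + c = 15
  36a + 6b + c = 35
Solving the system yields a = 1, b = 0, c = -1.
So g(x) = x^2 - 1.
Then g(2) = 3.

3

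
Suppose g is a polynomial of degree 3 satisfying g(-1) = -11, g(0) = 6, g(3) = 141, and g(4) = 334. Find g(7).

Write g(u) = au^3 + bu^2 + cu + d. Substituting each data point gives a linear system:
  -a + b - c + d = -11
  d = 6
  27a + 9b + 3c + d = 141
  64a + 16b + 4c + d = 334
Solving the system yields a = 6, b = -5, c = 6, d = 6.
So g(u) = 6u³ - 5u² + 6u + 6.
Then g(7) = 1861.

1861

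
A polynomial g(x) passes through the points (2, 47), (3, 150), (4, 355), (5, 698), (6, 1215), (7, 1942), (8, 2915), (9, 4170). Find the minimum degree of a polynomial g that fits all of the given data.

Forward differences of the values at x = 2, 3, 4, 5, 6, 7, 8, 9:
  g  : 47  150  355  698  1215  1942  2915  4170
  Δ  : 103  205  343  517  727  973  1255
  Δ^2: 102  138  174  210  246  282
  Δ^3: 36  36  36  36  36
  Δ^4: 0  0  0  0
  Δ^5: 0  0  0
  Δ^6: 0  0
  Δ^7: 0
The third differences are constant (36) and nonzero, while all higher differences vanish, so the minimal degree is 3.

3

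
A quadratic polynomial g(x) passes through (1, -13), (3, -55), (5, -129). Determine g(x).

g(x) = -4x^2 - 5x - 4

Write g(x) = ax^2 + bx + c. Substituting each data point gives a linear system:
  a + b + c = -13
  9a + 3b + c = -55
  25a + 5b + c = -129
Solving the system yields a = -4, b = -5, c = -4.
So g(x) = -4x^2 - 5x - 4.
Check: g(3) = -55. ✓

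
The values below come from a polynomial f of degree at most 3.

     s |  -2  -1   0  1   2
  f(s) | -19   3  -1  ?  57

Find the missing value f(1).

5

On equispaced nodes a degree-3 polynomial has vanishing fourth forward difference, so
  f(-2) - 4·f(-1) + 6·f(0) - 4·f(1) + f(2) = 0.
Substituting the known values and solving for f(1):
  -4·f(1) = -20
  f(1) = 5.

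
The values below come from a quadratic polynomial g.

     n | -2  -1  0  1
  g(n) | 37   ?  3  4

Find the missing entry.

On equispaced nodes a degree-2 polynomial has vanishing third forward difference, so
  - g(-2) + 3·g(-1) - 3·g(0) + g(1) = 0.
Substituting the known values and solving for g(-1):
  3·g(-1) = 42
  g(-1) = 14.

14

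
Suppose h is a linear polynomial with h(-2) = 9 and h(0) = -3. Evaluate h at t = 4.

-27

Write h(t) = at + b. Substituting each data point gives a linear system:
  -2a + b = 9
  b = -3
Solving the system yields a = -6, b = -3.
So h(t) = -6t - 3.
Then h(4) = -27.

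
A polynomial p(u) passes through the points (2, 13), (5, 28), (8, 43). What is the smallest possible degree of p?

Forward differences of the values at u = 2, 5, 8:
  p  : 13  28  43
  Δ  : 15  15
  Δ^2: 0
The first differences are constant (15) and nonzero, while all higher differences vanish, so the minimal degree is 1.

1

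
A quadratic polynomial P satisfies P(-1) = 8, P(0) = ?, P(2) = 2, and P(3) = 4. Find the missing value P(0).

The 3 known points determine the degree-2 polynomial uniquely.
Write P(n) = an^2 + bn + c. Substituting each data point gives a linear system:
  a - b + c = 8
  4a + 2b + c = 2
  9a + 3b + c = 4
Solving the system yields a = 1, b = -3, c = 4.
So P(n) = n^2 - 3n + 4.
Then P(0) = 4.

4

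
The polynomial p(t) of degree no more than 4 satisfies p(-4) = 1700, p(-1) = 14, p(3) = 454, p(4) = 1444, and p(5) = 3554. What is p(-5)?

Using the Lagrange interpolation formula with nodes -4, -1, 3, 4, 5:
  L_0(t) = (t + 1)(t - 3)(t - 4)(t - 5) / 1512
  L_1(t) = (t + 4)(t - 3)(t - 4)(t - 5) / -360
  L_2(t) = (t + 4)(t + 1)(t - 4)(t - 5) / 56
  L_3(t) = (t + 4)(t + 1)(t - 3)(t - 5) / -40
  L_4(t) = (t + 4)(t + 1)(t - 3)(t - 4) / 108
Then p(t) = 1700·L_0(t) + 14·L_1(t) + 454·L_2(t) + 1444·L_3(t) + 3554·L_4(t).
Expanding and collecting terms gives p(t) = 6t^4 - 2t^3 + 2t^2 + 4.
Evaluating at t = -5: p(-5) = 4054.

4054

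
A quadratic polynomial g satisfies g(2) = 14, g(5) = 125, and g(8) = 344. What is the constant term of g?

0

Write g(n) = an^2 + bn + c. Substituting each data point gives a linear system:
  4a + 2b + c = 14
  25a + 5b + c = 125
  64a + 8b + c = 344
Solving the system yields a = 6, b = -5, c = 0.
So g(n) = 6n^2 - 5n.
The constant term is 0.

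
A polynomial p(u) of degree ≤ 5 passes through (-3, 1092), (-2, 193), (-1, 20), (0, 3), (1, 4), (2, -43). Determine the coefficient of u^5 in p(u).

-3

Write p(u) = au^5 + bu^4 + cu^3 + du^2 + eu + k. Substituting each data point gives a linear system:
  -243a + 81b - 27c + 9d - 3e + k = 1092
  -32a + 16b - 8c + 4d - 2e + k = 193
  -a + b - c + d - e + k = 20
  k = 3
  a + b + c + d + e + k = 4
  32a + 16b + 8c + 4d + 2e + k = -43
Solving the system yields a = -3, b = 3, c = -2, d = 6, e = -3, k = 3.
So p(u) = -3u⁵ + 3u⁴ - 2u³ + 6u² - 3u + 3.
The leading coefficient is -3.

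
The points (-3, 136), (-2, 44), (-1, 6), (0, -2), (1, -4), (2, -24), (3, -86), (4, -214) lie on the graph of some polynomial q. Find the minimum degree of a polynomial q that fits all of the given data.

3

Forward differences of the values at u = -3, -2, -1, 0, 1, 2, 3, 4:
  q  : 136  44  6  -2  -4  -24  -86  -214
  Δ  : -92  -38  -8  -2  -20  -62  -128
  Δ^2: 54  30  6  -18  -42  -66
  Δ^3: -24  -24  -24  -24  -24
  Δ^4: 0  0  0  0
  Δ^5: 0  0  0
  Δ^6: 0  0
  Δ^7: 0
The third differences are constant (-24) and nonzero, while all higher differences vanish, so the minimal degree is 3.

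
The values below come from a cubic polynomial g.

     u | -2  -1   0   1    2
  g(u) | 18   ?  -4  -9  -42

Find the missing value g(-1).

-3

The 4 known points determine the degree-3 polynomial uniquely.
Write g(u) = au^3 + bu^2 + cu + d. Substituting each data point gives a linear system:
  -8a + 4b - 2c + d = 18
  d = -4
  a + b + c + d = -9
  8a + 4b + 2c + d = -42
Solving the system yields a = -4, b = -2, c = 1, d = -4.
So g(u) = -4u^3 - 2u^2 + u - 4.
Then g(-1) = -3.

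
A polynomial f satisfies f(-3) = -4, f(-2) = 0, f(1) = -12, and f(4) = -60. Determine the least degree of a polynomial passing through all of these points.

Divided differences on the nodes -3, -2, 1, 4:
  order 0: -4  0  -12  -60
  order 1: 4  -4  -16
  order 2: -2  -2
  order 3: 0
The order-2 divided differences are all -2 (nonzero) and every higher order vanishes, so the data lies on a polynomial of degree exactly 2.

2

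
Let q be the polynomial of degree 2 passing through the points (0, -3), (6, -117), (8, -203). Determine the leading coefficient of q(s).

-3

Write q(s) = as^2 + bs + c. Substituting each data point gives a linear system:
  c = -3
  36a + 6b + c = -117
  64a + 8b + c = -203
Solving the system yields a = -3, b = -1, c = -3.
So q(s) = -3s^2 - s - 3.
The leading coefficient is -3.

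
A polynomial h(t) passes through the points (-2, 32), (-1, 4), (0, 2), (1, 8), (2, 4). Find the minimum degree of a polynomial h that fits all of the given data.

Forward differences of the values at t = -2, -1, 0, 1, 2:
  h  : 32  4  2  8  4
  Δ  : -28  -2  6  -4
  Δ^2: 26  8  -10
  Δ^3: -18  -18
  Δ^4: 0
The third differences are constant (-18) and nonzero, while all higher differences vanish, so the minimal degree is 3.

3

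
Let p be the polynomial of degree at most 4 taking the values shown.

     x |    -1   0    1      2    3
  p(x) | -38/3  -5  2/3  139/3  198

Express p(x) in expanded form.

p(x) = x^4 + 5x^3 - 2x^2 + (5/3)x - 5

Write p(x) = ax^4 + bx^3 + cx^2 + dx + e. Substituting each data point gives a linear system:
  a - b + c - d + e = -38/3
  e = -5
  a + b + c + d + e = 2/3
  16a + 8b + 4c + 2d + e = 139/3
  81a + 27b + 9c + 3d + e = 198
Solving the system yields a = 1, b = 5, c = -2, d = 5/3, e = -5.
So p(x) = x⁴ + 5x³ - 2x² + (5/3)x - 5.
Check: p(-1) = -38/3. ✓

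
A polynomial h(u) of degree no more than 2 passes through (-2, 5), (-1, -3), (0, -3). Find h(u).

Using the Lagrange interpolation formula with nodes -2, -1, 0:
  L_0(u) = (u + 1)u / 2
  L_1(u) = (u + 2)u / -1
  L_2(u) = (u + 2)(u + 1) / 2
Then h(u) = 5·L_0(u) - 3·L_1(u) - 3·L_2(u).
Expanding and collecting terms gives h(u) = 4u² + 4u - 3.
Check: h(-1) = -3. ✓

h(u) = 4u^2 + 4u - 3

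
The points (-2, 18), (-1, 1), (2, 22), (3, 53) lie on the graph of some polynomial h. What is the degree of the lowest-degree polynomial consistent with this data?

Divided differences on the nodes -2, -1, 2, 3:
  order 0: 18  1  22  53
  order 1: -17  7  31
  order 2: 6  6
  order 3: 0
The order-2 divided differences are all 6 (nonzero) and every higher order vanishes, so the data lies on a polynomial of degree exactly 2.

2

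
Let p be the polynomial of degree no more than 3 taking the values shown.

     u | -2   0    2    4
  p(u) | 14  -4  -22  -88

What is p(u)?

Using the Lagrange interpolation formula with nodes -2, 0, 2, 4:
  L_0(u) = u(u - 2)(u - 4) / -48
  L_1(u) = (u + 2)(u - 2)(u - 4) / 16
  L_2(u) = (u + 2)u(u - 4) / -16
  L_3(u) = (u + 2)u(u - 2) / 48
Then p(u) = 14·L_0(u) - 4·L_1(u) - 22·L_2(u) - 88·L_3(u).
Expanding and collecting terms gives p(u) = -u³ - 5u - 4.
Check: p(0) = -4. ✓

p(u) = -u^3 - 5u - 4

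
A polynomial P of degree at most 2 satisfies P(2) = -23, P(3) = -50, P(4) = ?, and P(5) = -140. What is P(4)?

-89

The 3 known points determine the degree-2 polynomial uniquely.
Write P(t) = at^2 + bt + c. Substituting each data point gives a linear system:
  4a + 2b + c = -23
  9a + 3b + c = -50
  25a + 5b + c = -140
Solving the system yields a = -6, b = 3, c = -5.
So P(t) = -6t^2 + 3t - 5.
Then P(4) = -89.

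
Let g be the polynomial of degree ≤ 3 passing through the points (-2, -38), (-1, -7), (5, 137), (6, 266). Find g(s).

Write g(s) = as^3 + bs^2 + cs + d. Substituting each data point gives a linear system:
  -8a + 4b - 2c + d = -38
  -a + b - c + d = -7
  125a + 25b + 5c + d = 137
  216a + 36b + 6c + d = 266
Solving the system yields a = 2, b = -5, c = 2, d = 2.
So g(s) = 2s^3 - 5s^2 + 2s + 2.
Check: g(6) = 266. ✓

g(s) = 2s^3 - 5s^2 + 2s + 2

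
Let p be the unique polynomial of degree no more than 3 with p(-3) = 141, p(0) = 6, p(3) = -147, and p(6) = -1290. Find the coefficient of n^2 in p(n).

-1

Write p(n) = an^3 + bn^2 + cn + d. Substituting each data point gives a linear system:
  -27a + 9b - 3c + d = 141
  d = 6
  27a + 9b + 3c + d = -147
  216a + 36b + 6c + d = -1290
Solving the system yields a = -6, b = -1, c = 6, d = 6.
So p(n) = -6n³ - n² + 6n + 6.
The coefficient of n^2 is -1.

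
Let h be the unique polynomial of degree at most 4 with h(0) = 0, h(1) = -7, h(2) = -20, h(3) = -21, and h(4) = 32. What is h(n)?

h(n) = n^4 - 3n^3 - n^2 - 4n

Write h(n) = an^4 + bn^3 + cn^2 + dn + e. Substituting each data point gives a linear system:
  e = 0
  a + b + c + d + e = -7
  16a + 8b + 4c + 2d + e = -20
  81a + 27b + 9c + 3d + e = -21
  256a + 64b + 16c + 4d + e = 32
Solving the system yields a = 1, b = -3, c = -1, d = -4, e = 0.
So h(n) = n^4 - 3n^3 - n^2 - 4n.
Check: h(2) = -20. ✓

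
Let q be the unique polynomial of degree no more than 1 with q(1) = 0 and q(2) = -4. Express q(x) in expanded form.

Write q(x) = ax + b. Substituting each data point gives a linear system:
  a + b = 0
  2a + b = -4
Solving the system yields a = -4, b = 4.
So q(x) = -4x + 4.
Check: q(2) = -4. ✓

q(x) = -4x + 4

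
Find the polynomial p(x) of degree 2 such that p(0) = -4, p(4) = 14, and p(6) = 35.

Using the Lagrange interpolation formula with nodes 0, 4, 6:
  L_0(x) = (x - 4)(x - 6) / 24
  L_1(x) = x(x - 6) / -8
  L_2(x) = x(x - 4) / 12
Then p(x) = -4·L_0(x) + 14·L_1(x) + 35·L_2(x).
Expanding and collecting terms gives p(x) = x² + (1/2)x - 4.
Check: p(4) = 14. ✓

p(x) = x^2 + (1/2)x - 4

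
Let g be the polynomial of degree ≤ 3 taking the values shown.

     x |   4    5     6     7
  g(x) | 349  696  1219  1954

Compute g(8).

Using the Lagrange interpolation formula with nodes 4, 5, 6, 7:
  L_0(x) = (x - 5)(x - 6)(x - 7) / -6
  L_1(x) = (x - 4)(x - 6)(x - 7) / 2
  L_2(x) = (x - 4)(x - 5)(x - 7) / -2
  L_3(x) = (x - 4)(x - 5)(x - 6) / 6
Then g(x) = 349·L_0(x) + 696·L_1(x) + 1219·L_2(x) + 1954·L_3(x).
Expanding and collecting terms gives g(x) = 6x^3 - 2x^2 - x + 1.
Evaluating at x = 8: g(8) = 2937.

2937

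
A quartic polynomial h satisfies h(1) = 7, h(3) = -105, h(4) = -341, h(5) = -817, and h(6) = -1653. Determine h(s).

Write h(s) = as^4 + bs^3 + cs^2 + ds + e. Substituting each data point gives a linear system:
  a + b + c + d + e = 7
  81a + 27b + 9c + 3d + e = -105
  256a + 64b + 16c + 4d + e = -341
  625a + 125b + 25c + 5d + e = -817
  1296a + 216b + 36c + 6d + e = -1653
Solving the system yields a = -1, b = -2, c = 1, d = 6, e = 3.
So h(s) = -s⁴ - 2s³ + s² + 6s + 3.
Check: h(3) = -105. ✓

h(s) = -s^4 - 2s^3 + s^2 + 6s + 3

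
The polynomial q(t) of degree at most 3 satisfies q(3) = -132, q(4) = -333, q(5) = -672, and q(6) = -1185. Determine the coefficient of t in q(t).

Write q(t) = at^3 + bt^2 + ct + d. Substituting each data point gives a linear system:
  27a + 9b + 3c + d = -132
  64a + 16b + 4c + d = -333
  125a + 25b + 5c + d = -672
  216a + 36b + 6c + d = -1185
Solving the system yields a = -6, b = 3, c = 0, d = 3.
So q(t) = -6t^3 + 3t^2 + 3.
The coefficient of t is 0.

0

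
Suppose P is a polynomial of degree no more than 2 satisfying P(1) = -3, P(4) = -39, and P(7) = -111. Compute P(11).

Forward differences of the values at n = 1, 4, 7:
  P  : -3  -39  -111
  Δ  : -36  -72
  Δ^2: -36
The second differences are constant, confirming degree 2.
Interpolating (Newton forward form) and evaluating at n = 11 gives P(11) = -263.

-263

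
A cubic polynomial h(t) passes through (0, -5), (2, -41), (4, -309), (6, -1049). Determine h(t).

Write h(t) = at^3 + bt^2 + ct + d. Substituting each data point gives a linear system:
  d = -5
  8a + 4b + 2c + d = -41
  64a + 16b + 4c + d = -309
  216a + 36b + 6c + d = -1049
Solving the system yields a = -5, b = 1, c = 0, d = -5.
So h(t) = -5t³ + t² - 5.
Check: h(2) = -41. ✓

h(t) = -5t^3 + t^2 - 5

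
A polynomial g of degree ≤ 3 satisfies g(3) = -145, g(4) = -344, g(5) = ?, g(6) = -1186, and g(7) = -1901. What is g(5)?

The 4 known points determine the degree-3 polynomial uniquely.
Write g(u) = au^3 + bu^2 + cu + d. Substituting each data point gives a linear system:
  27a + 9b + 3c + d = -145
  64a + 16b + 4c + d = -344
  216a + 36b + 6c + d = -1186
  343a + 49b + 7c + d = -1901
Solving the system yields a = -6, b = 4, c = -5, d = -4.
So g(u) = -6u³ + 4u² - 5u - 4.
Then g(5) = -679.

-679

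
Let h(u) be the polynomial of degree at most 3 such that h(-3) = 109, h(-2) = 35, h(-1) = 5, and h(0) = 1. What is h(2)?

-1

Using the Lagrange interpolation formula with nodes -3, -2, -1, 0:
  L_0(u) = (u + 2)(u + 1)u / -6
  L_1(u) = (u + 3)(u + 1)u / 2
  L_2(u) = (u + 3)(u + 2)u / -2
  L_3(u) = (u + 3)(u + 2)(u + 1) / 6
Then h(u) = 109·L_0(u) + 35·L_1(u) + 5·L_2(u) + 1·L_3(u).
Expanding and collecting terms gives h(u) = -3u^3 + 4u^2 + 3u + 1.
Evaluating at u = 2: h(2) = -1.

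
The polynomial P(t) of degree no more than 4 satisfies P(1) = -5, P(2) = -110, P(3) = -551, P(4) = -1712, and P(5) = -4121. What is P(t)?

P(t) = -6t^4 - 4t^3 + 6t^2 - 5t + 4

Write P(t) = at^4 + bt^3 + ct^2 + dt + e. Substituting each data point gives a linear system:
  a + b + c + d + e = -5
  16a + 8b + 4c + 2d + e = -110
  81a + 27b + 9c + 3d + e = -551
  256a + 64b + 16c + 4d + e = -1712
  625a + 125b + 25c + 5d + e = -4121
Solving the system yields a = -6, b = -4, c = 6, d = -5, e = 4.
So P(t) = -6t^4 - 4t^3 + 6t^2 - 5t + 4.
Check: P(3) = -551. ✓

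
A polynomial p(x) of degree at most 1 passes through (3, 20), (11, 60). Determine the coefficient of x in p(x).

Write p(x) = ax + b. Substituting each data point gives a linear system:
  3a + b = 20
  11a + b = 60
Solving the system yields a = 5, b = 5.
So p(x) = 5x + 5.
The leading coefficient is 5.

5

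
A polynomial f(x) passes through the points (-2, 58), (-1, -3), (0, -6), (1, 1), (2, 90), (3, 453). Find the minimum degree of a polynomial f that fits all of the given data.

4

Forward differences of the values at x = -2, -1, 0, 1, 2, 3:
  f  : 58  -3  -6  1  90  453
  Δ  : -61  -3  7  89  363
  Δ^2: 58  10  82  274
  Δ^3: -48  72  192
  Δ^4: 120  120
  Δ^5: 0
The fourth differences are constant (120) and nonzero, while all higher differences vanish, so the minimal degree is 4.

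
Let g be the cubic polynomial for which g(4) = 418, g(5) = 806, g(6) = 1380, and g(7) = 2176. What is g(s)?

g(s) = 6s^3 + 3s^2 - 5s + 6

Write g(s) = as^3 + bs^2 + cs + d. Substituting each data point gives a linear system:
  64a + 16b + 4c + d = 418
  125a + 25b + 5c + d = 806
  216a + 36b + 6c + d = 1380
  343a + 49b + 7c + d = 2176
Solving the system yields a = 6, b = 3, c = -5, d = 6.
So g(s) = 6s³ + 3s² - 5s + 6.
Check: g(5) = 806. ✓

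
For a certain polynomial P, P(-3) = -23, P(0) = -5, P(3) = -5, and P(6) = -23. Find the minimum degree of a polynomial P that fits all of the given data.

2

Forward differences of the values at u = -3, 0, 3, 6:
  P  : -23  -5  -5  -23
  Δ  : 18  0  -18
  Δ^2: -18  -18
  Δ^3: 0
The second differences are constant (-18) and nonzero, while all higher differences vanish, so the minimal degree is 2.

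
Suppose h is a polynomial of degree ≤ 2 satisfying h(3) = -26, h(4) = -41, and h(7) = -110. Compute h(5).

-60

Write h(u) = au^2 + bu + c. Substituting each data point gives a linear system:
  9a + 3b + c = -26
  16a + 4b + c = -41
  49a + 7b + c = -110
Solving the system yields a = -2, b = -1, c = -5.
So h(u) = -2u^2 - u - 5.
Then h(5) = -60.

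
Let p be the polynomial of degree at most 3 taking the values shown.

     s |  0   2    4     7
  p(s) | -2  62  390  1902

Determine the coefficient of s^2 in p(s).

Write p(s) = as^3 + bs^2 + cs + d. Substituting each data point gives a linear system:
  d = -2
  8a + 4b + 2c + d = 62
  64a + 16b + 4c + d = 390
  343a + 49b + 7c + d = 1902
Solving the system yields a = 5, b = 3, c = 6, d = -2.
So p(s) = 5s³ + 3s² + 6s - 2.
The coefficient of s^2 is 3.

3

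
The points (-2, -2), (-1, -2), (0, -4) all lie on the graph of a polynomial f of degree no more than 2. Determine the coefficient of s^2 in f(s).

Write f(s) = as^2 + bs + c. Substituting each data point gives a linear system:
  4a - 2b + c = -2
  a - b + c = -2
  c = -4
Solving the system yields a = -1, b = -3, c = -4.
So f(s) = -s² - 3s - 4.
The leading coefficient is -1.

-1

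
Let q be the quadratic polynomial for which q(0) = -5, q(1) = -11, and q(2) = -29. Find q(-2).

Forward differences of the values at u = 0, 1, 2:
  q  : -5  -11  -29
  Δ  : -6  -18
  Δ^2: -12
The second differences are constant, confirming degree 2.
Interpolating (Newton forward form) and evaluating at u = -2 gives q(-2) = -29.

-29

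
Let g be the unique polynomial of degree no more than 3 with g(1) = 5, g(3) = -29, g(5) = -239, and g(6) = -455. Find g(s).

g(s) = -3s^3 + 5s^2 + 2s + 1

Using the Lagrange interpolation formula with nodes 1, 3, 5, 6:
  L_0(s) = (s - 3)(s - 5)(s - 6) / -40
  L_1(s) = (s - 1)(s - 5)(s - 6) / 12
  L_2(s) = (s - 1)(s - 3)(s - 6) / -8
  L_3(s) = (s - 1)(s - 3)(s - 5) / 15
Then g(s) = 5·L_0(s) - 29·L_1(s) - 239·L_2(s) - 455·L_3(s).
Expanding and collecting terms gives g(s) = -3s^3 + 5s^2 + 2s + 1.
Check: g(3) = -29. ✓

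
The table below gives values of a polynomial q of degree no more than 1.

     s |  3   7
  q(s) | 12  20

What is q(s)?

q(s) = 2s + 6

Write q(s) = as + b. Substituting each data point gives a linear system:
  3a + b = 12
  7a + b = 20
Solving the system yields a = 2, b = 6.
So q(s) = 2s + 6.
Check: q(7) = 20. ✓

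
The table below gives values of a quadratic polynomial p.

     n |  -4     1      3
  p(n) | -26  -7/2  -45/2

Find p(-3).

-27/2

Using the Lagrange interpolation formula with nodes -4, 1, 3:
  L_0(n) = (n - 1)(n - 3) / 35
  L_1(n) = (n + 4)(n - 3) / -10
  L_2(n) = (n + 4)(n - 1) / 14
Then p(n) = -26·L_0(n) - 7/2·L_1(n) - 45/2·L_2(n).
Expanding and collecting terms gives p(n) = -2n² - (3/2)n.
Evaluating at n = -3: p(-3) = -27/2.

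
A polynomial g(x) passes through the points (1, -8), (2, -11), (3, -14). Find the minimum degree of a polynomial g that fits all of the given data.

Forward differences of the values at x = 1, 2, 3:
  g  : -8  -11  -14
  Δ  : -3  -3
  Δ^2: 0
The first differences are constant (-3) and nonzero, while all higher differences vanish, so the minimal degree is 1.

1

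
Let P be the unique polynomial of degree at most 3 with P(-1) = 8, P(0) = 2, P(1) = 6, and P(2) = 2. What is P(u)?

P(u) = -3u^3 + 5u^2 + 2u + 2

Write P(u) = au^3 + bu^2 + cu + d. Substituting each data point gives a linear system:
  -a + b - c + d = 8
  d = 2
  a + b + c + d = 6
  8a + 4b + 2c + d = 2
Solving the system yields a = -3, b = 5, c = 2, d = 2.
So P(u) = -3u^3 + 5u^2 + 2u + 2.
Check: P(2) = 2. ✓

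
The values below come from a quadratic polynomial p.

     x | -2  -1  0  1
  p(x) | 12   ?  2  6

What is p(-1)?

4

On equispaced nodes a degree-2 polynomial has vanishing third forward difference, so
  - p(-2) + 3·p(-1) - 3·p(0) + p(1) = 0.
Substituting the known values and solving for p(-1):
  3·p(-1) = 12
  p(-1) = 4.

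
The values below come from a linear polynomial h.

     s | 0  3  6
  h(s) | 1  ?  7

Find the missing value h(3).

The 2 known points determine the degree-1 polynomial uniquely.
Write h(s) = as + b. Substituting each data point gives a linear system:
  b = 1
  6a + b = 7
Solving the system yields a = 1, b = 1.
So h(s) = s + 1.
Then h(3) = 4.

4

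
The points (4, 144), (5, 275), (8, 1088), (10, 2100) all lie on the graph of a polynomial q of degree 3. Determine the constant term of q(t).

0

Write q(t) = at^3 + bt^2 + ct + d. Substituting each data point gives a linear system:
  64a + 16b + 4c + d = 144
  125a + 25b + 5c + d = 275
  512a + 64b + 8c + d = 1088
  1000a + 100b + 10c + d = 2100
Solving the system yields a = 2, b = 1, c = 0, d = 0.
So q(t) = 2t^3 + t^2.
The constant term is 0.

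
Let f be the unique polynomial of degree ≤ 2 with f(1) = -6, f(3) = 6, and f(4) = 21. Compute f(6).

Using the Lagrange interpolation formula with nodes 1, 3, 4:
  L_0(u) = (u - 3)(u - 4) / 6
  L_1(u) = (u - 1)(u - 4) / -2
  L_2(u) = (u - 1)(u - 3) / 3
Then f(u) = -6·L_0(u) + 6·L_1(u) + 21·L_2(u).
Expanding and collecting terms gives f(u) = 3u^2 - 6u - 3.
Evaluating at u = 6: f(6) = 69.

69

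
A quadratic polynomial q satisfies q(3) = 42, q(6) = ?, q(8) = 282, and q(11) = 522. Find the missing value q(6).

162

The 3 known points determine the degree-2 polynomial uniquely.
Write q(n) = an^2 + bn + c. Substituting each data point gives a linear system:
  9a + 3b + c = 42
  64a + 8b + c = 282
  121a + 11b + c = 522
Solving the system yields a = 4, b = 4, c = -6.
So q(n) = 4n^2 + 4n - 6.
Then q(6) = 162.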